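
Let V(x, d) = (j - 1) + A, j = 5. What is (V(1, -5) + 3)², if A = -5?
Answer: 4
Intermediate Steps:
V(x, d) = -1 (V(x, d) = (5 - 1) - 5 = 4 - 5 = -1)
(V(1, -5) + 3)² = (-1 + 3)² = 2² = 4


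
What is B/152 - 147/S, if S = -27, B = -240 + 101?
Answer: 6197/1368 ≈ 4.5300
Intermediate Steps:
B = -139
B/152 - 147/S = -139/152 - 147/(-27) = -139*1/152 - 147*(-1/27) = -139/152 + 49/9 = 6197/1368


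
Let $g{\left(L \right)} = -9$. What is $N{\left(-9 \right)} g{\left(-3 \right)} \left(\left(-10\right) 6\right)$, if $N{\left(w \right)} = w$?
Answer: $-4860$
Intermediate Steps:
$N{\left(-9 \right)} g{\left(-3 \right)} \left(\left(-10\right) 6\right) = \left(-9\right) \left(-9\right) \left(\left(-10\right) 6\right) = 81 \left(-60\right) = -4860$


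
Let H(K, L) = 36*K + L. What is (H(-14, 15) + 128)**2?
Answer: 130321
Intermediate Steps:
H(K, L) = L + 36*K
(H(-14, 15) + 128)**2 = ((15 + 36*(-14)) + 128)**2 = ((15 - 504) + 128)**2 = (-489 + 128)**2 = (-361)**2 = 130321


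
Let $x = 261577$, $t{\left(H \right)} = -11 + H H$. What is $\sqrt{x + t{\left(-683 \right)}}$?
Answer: $3 \sqrt{80895} \approx 853.26$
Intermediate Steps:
$t{\left(H \right)} = -11 + H^{2}$
$\sqrt{x + t{\left(-683 \right)}} = \sqrt{261577 - \left(11 - \left(-683\right)^{2}\right)} = \sqrt{261577 + \left(-11 + 466489\right)} = \sqrt{261577 + 466478} = \sqrt{728055} = 3 \sqrt{80895}$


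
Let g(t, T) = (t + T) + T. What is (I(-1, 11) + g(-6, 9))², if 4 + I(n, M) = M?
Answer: 361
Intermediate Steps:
g(t, T) = t + 2*T (g(t, T) = (T + t) + T = t + 2*T)
I(n, M) = -4 + M
(I(-1, 11) + g(-6, 9))² = ((-4 + 11) + (-6 + 2*9))² = (7 + (-6 + 18))² = (7 + 12)² = 19² = 361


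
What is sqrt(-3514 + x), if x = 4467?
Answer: sqrt(953) ≈ 30.871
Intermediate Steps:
sqrt(-3514 + x) = sqrt(-3514 + 4467) = sqrt(953)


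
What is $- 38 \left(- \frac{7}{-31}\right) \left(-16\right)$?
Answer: $\frac{4256}{31} \approx 137.29$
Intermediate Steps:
$- 38 \left(- \frac{7}{-31}\right) \left(-16\right) = - 38 \left(\left(-7\right) \left(- \frac{1}{31}\right)\right) \left(-16\right) = \left(-38\right) \frac{7}{31} \left(-16\right) = \left(- \frac{266}{31}\right) \left(-16\right) = \frac{4256}{31}$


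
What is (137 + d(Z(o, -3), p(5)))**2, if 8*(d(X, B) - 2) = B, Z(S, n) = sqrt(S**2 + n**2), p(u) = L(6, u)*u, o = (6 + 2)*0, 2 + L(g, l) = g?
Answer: 80089/4 ≈ 20022.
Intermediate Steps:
L(g, l) = -2 + g
o = 0 (o = 8*0 = 0)
p(u) = 4*u (p(u) = (-2 + 6)*u = 4*u)
d(X, B) = 2 + B/8
(137 + d(Z(o, -3), p(5)))**2 = (137 + (2 + (4*5)/8))**2 = (137 + (2 + (1/8)*20))**2 = (137 + (2 + 5/2))**2 = (137 + 9/2)**2 = (283/2)**2 = 80089/4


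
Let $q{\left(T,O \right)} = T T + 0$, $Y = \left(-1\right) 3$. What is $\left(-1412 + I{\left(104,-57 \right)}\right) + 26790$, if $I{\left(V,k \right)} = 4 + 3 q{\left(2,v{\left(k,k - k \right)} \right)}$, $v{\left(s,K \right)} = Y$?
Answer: $25394$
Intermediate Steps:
$Y = -3$
$v{\left(s,K \right)} = -3$
$q{\left(T,O \right)} = T^{2}$ ($q{\left(T,O \right)} = T^{2} + 0 = T^{2}$)
$I{\left(V,k \right)} = 16$ ($I{\left(V,k \right)} = 4 + 3 \cdot 2^{2} = 4 + 3 \cdot 4 = 4 + 12 = 16$)
$\left(-1412 + I{\left(104,-57 \right)}\right) + 26790 = \left(-1412 + 16\right) + 26790 = -1396 + 26790 = 25394$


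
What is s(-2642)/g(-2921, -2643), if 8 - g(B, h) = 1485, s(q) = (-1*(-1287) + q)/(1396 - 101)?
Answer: 271/382543 ≈ 0.00070842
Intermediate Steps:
s(q) = 1287/1295 + q/1295 (s(q) = (1287 + q)/1295 = (1287 + q)*(1/1295) = 1287/1295 + q/1295)
g(B, h) = -1477 (g(B, h) = 8 - 1*1485 = 8 - 1485 = -1477)
s(-2642)/g(-2921, -2643) = (1287/1295 + (1/1295)*(-2642))/(-1477) = (1287/1295 - 2642/1295)*(-1/1477) = -271/259*(-1/1477) = 271/382543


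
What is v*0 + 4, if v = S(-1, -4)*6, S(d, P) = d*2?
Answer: 4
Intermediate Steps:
S(d, P) = 2*d
v = -12 (v = (2*(-1))*6 = -2*6 = -12)
v*0 + 4 = -12*0 + 4 = 0 + 4 = 4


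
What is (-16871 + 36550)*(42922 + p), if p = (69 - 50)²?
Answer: 851766157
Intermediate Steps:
p = 361 (p = 19² = 361)
(-16871 + 36550)*(42922 + p) = (-16871 + 36550)*(42922 + 361) = 19679*43283 = 851766157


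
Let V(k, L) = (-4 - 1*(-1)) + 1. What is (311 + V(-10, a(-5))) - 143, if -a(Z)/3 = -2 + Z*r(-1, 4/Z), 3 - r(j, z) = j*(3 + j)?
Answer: 166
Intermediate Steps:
r(j, z) = 3 - j*(3 + j)
a(Z) = 6 - 15*Z (a(Z) = -3*(-2 + Z*(3 - 1*(-1)**2 - 3*(-1))) = -3*(-2 + Z*(3 - 1*1 + 3)) = -3*(-2 + Z*(3 - 1 + 3)) = -3*(-2 + Z*5) = -3*(-2 + 5*Z) = 6 - 15*Z)
V(k, L) = -2 (V(k, L) = (-4 + 1) + 1 = -3 + 1 = -2)
(311 + V(-10, a(-5))) - 143 = (311 - 2) - 143 = 309 - 143 = 166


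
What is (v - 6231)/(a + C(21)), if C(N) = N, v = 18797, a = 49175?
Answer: 6283/24598 ≈ 0.25543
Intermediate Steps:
(v - 6231)/(a + C(21)) = (18797 - 6231)/(49175 + 21) = 12566/49196 = 12566*(1/49196) = 6283/24598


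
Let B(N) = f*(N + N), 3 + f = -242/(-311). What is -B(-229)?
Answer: -316478/311 ≈ -1017.6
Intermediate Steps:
f = -691/311 (f = -3 - 242/(-311) = -3 - 242*(-1/311) = -3 + 242/311 = -691/311 ≈ -2.2219)
B(N) = -1382*N/311 (B(N) = -691*(N + N)/311 = -1382*N/311)
-B(-229) = -(-1382)*(-229)/311 = -1*316478/311 = -316478/311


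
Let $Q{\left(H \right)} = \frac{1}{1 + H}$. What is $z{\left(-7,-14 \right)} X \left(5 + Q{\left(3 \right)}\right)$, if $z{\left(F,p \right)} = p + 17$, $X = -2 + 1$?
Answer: $- \frac{63}{4} \approx -15.75$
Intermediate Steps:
$X = -1$
$z{\left(F,p \right)} = 17 + p$
$z{\left(-7,-14 \right)} X \left(5 + Q{\left(3 \right)}\right) = \left(17 - 14\right) \left(- (5 + \frac{1}{1 + 3})\right) = 3 \left(- (5 + \frac{1}{4})\right) = 3 \left(\left(-1\right) \frac{21}{4}\right) = 3 \left(- \frac{21}{4}\right) = - \frac{63}{4}$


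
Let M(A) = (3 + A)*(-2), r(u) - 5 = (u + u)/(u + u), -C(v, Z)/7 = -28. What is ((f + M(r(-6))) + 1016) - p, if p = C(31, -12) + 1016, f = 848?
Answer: 634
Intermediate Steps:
C(v, Z) = 196 (C(v, Z) = -7*(-28) = 196)
r(u) = 6 (r(u) = 5 + (u + u)/(u + u) = 5 + (2*u)/((2*u)) = 5 + (2*u)*(1/(2*u)) = 5 + 1 = 6)
M(A) = -6 - 2*A
p = 1212 (p = 196 + 1016 = 1212)
((f + M(r(-6))) + 1016) - p = ((848 + (-6 - 2*6)) + 1016) - 1*1212 = ((848 + (-6 - 12)) + 1016) - 1212 = ((848 - 18) + 1016) - 1212 = (830 + 1016) - 1212 = 1846 - 1212 = 634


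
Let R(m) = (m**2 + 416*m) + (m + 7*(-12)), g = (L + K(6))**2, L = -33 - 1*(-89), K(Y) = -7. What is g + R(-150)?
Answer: -37733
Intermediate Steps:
L = 56 (L = -33 + 89 = 56)
g = 2401 (g = (56 - 7)**2 = 49**2 = 2401)
R(m) = -84 + m**2 + 417*m (R(m) = (m**2 + 416*m) + (m - 84) = (m**2 + 416*m) + (-84 + m) = -84 + m**2 + 417*m)
g + R(-150) = 2401 + (-84 + (-150)**2 + 417*(-150)) = 2401 + (-84 + 22500 - 62550) = 2401 - 40134 = -37733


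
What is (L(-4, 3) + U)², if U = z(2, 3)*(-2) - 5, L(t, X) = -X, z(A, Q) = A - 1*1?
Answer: 100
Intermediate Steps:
z(A, Q) = -1 + A (z(A, Q) = A - 1 = -1 + A)
U = -7 (U = (-1 + 2)*(-2) - 5 = 1*(-2) - 5 = -2 - 5 = -7)
(L(-4, 3) + U)² = (-1*3 - 7)² = (-3 - 7)² = (-10)² = 100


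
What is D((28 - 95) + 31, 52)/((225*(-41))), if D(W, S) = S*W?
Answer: 208/1025 ≈ 0.20293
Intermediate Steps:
D((28 - 95) + 31, 52)/((225*(-41))) = (52*((28 - 95) + 31))/((225*(-41))) = (52*(-67 + 31))/(-9225) = (52*(-36))*(-1/9225) = -1872*(-1/9225) = 208/1025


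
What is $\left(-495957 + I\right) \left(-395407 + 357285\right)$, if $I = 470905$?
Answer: $955032344$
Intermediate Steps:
$\left(-495957 + I\right) \left(-395407 + 357285\right) = \left(-495957 + 470905\right) \left(-395407 + 357285\right) = \left(-25052\right) \left(-38122\right) = 955032344$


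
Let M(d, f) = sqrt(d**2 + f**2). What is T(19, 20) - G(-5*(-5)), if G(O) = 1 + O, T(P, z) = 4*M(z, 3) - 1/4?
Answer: -105/4 + 4*sqrt(409) ≈ 54.645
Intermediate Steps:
T(P, z) = -1/4 + 4*sqrt(9 + z**2) (T(P, z) = 4*sqrt(z**2 + 3**2) - 1/4 = 4*sqrt(z**2 + 9) - 1*1/4 = 4*sqrt(9 + z**2) - 1/4 = -1/4 + 4*sqrt(9 + z**2))
T(19, 20) - G(-5*(-5)) = (-1/4 + 4*sqrt(9 + 20**2)) - (1 - 5*(-5)) = (-1/4 + 4*sqrt(9 + 400)) - (1 + 25) = (-1/4 + 4*sqrt(409)) - 1*26 = (-1/4 + 4*sqrt(409)) - 26 = -105/4 + 4*sqrt(409)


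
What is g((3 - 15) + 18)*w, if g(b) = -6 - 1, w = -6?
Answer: 42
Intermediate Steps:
g(b) = -7
g((3 - 15) + 18)*w = -7*(-6) = 42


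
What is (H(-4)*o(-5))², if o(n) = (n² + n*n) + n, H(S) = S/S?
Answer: 2025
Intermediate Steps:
H(S) = 1
o(n) = n + 2*n² (o(n) = (n² + n²) + n = 2*n² + n = n + 2*n²)
(H(-4)*o(-5))² = (1*(-5*(1 + 2*(-5))))² = (1*(-5*(1 - 10)))² = (1*(-5*(-9)))² = (1*45)² = 45² = 2025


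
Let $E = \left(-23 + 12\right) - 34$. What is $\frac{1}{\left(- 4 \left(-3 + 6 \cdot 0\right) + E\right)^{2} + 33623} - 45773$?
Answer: $- \frac{1588872375}{34712} \approx -45773.0$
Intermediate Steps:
$E = -45$ ($E = -11 - 34 = -45$)
$\frac{1}{\left(- 4 \left(-3 + 6 \cdot 0\right) + E\right)^{2} + 33623} - 45773 = \frac{1}{\left(- 4 \left(-3 + 6 \cdot 0\right) - 45\right)^{2} + 33623} - 45773 = \frac{1}{\left(- 4 \left(-3 + 0\right) - 45\right)^{2} + 33623} - 45773 = \frac{1}{\left(\left(-4\right) \left(-3\right) - 45\right)^{2} + 33623} - 45773 = \frac{1}{\left(12 - 45\right)^{2} + 33623} - 45773 = \frac{1}{\left(-33\right)^{2} + 33623} - 45773 = \frac{1}{1089 + 33623} - 45773 = \frac{1}{34712} - 45773 = - \frac{1588872375}{34712}$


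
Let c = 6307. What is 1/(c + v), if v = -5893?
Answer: 1/414 ≈ 0.0024155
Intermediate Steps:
1/(c + v) = 1/(6307 - 5893) = 1/414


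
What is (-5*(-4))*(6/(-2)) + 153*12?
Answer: 1776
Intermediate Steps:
(-5*(-4))*(6/(-2)) + 153*12 = 20*(6*(-½)) + 1836 = 20*(-3) + 1836 = -60 + 1836 = 1776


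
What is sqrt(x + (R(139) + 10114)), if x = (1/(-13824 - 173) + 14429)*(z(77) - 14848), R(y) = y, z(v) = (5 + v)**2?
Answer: I*sqrt(22963500049974859)/13997 ≈ 10826.0*I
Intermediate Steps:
x = -1640745072288/13997 (x = (1/(-13824 - 173) + 14429)*((5 + 77)**2 - 14848) = (1/(-13997) + 14429)*(82**2 - 14848) = (-1/13997 + 14429)*(6724 - 14848) = (201962712/13997)*(-8124) = -1640745072288/13997 ≈ -1.1722e+8)
sqrt(x + (R(139) + 10114)) = sqrt(-1640745072288/13997 + (139 + 10114)) = sqrt(-1640745072288/13997 + 10253) = sqrt(-1640601561047/13997) = I*sqrt(22963500049974859)/13997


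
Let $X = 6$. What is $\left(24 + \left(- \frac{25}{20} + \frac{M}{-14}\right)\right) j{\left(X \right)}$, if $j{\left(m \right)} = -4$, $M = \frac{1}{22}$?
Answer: $- \frac{7006}{77} \approx -90.987$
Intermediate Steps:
$M = \frac{1}{22} \approx 0.045455$
$\left(24 + \left(- \frac{25}{20} + \frac{M}{-14}\right)\right) j{\left(X \right)} = \left(24 + \left(- \frac{25}{20} + \frac{1}{22 \left(-14\right)}\right)\right) \left(-4\right) = \left(24 + \left(\left(-25\right) \frac{1}{20} + \frac{1}{22} \left(- \frac{1}{14}\right)\right)\right) \left(-4\right) = \left(24 - \frac{193}{154}\right) \left(-4\right) = \frac{3503}{154} \left(-4\right) = - \frac{7006}{77}$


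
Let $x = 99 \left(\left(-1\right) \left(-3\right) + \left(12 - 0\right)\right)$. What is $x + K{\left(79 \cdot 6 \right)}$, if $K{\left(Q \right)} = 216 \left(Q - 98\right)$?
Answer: $82701$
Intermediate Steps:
$K{\left(Q \right)} = -21168 + 216 Q$ ($K{\left(Q \right)} = 216 \left(-98 + Q\right) = -21168 + 216 Q$)
$x = 1485$ ($x = 99 \left(3 + \left(12 + 0\right)\right) = 99 \left(3 + 12\right) = 99 \cdot 15 = 1485$)
$x + K{\left(79 \cdot 6 \right)} = 1485 - \left(21168 - 216 \cdot 79 \cdot 6\right) = 1485 + \left(-21168 + 216 \cdot 474\right) = 1485 + \left(-21168 + 102384\right) = 1485 + 81216 = 82701$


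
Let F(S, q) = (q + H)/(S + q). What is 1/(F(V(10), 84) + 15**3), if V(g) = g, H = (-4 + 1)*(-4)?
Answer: 47/158673 ≈ 0.00029621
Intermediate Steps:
H = 12 (H = -3*(-4) = 12)
F(S, q) = (12 + q)/(S + q) (F(S, q) = (q + 12)/(S + q) = (12 + q)/(S + q))
1/(F(V(10), 84) + 15**3) = 1/((12 + 84)/(10 + 84) + 15**3) = 1/(96/94 + 3375) = 1/((1/94)*96 + 3375) = 1/(48/47 + 3375) = 1/(158673/47) = 47/158673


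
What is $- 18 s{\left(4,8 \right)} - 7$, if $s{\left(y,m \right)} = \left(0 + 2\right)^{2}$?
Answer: $-79$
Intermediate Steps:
$s{\left(y,m \right)} = 4$ ($s{\left(y,m \right)} = 2^{2} = 4$)
$- 18 s{\left(4,8 \right)} - 7 = \left(-18\right) 4 - 7 = -72 - 7 = -79$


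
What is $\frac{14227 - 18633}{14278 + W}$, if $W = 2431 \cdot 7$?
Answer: $- \frac{4406}{31295} \approx -0.14079$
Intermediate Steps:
$W = 17017$
$\frac{14227 - 18633}{14278 + W} = \frac{14227 - 18633}{14278 + 17017} = - \frac{4406}{31295}$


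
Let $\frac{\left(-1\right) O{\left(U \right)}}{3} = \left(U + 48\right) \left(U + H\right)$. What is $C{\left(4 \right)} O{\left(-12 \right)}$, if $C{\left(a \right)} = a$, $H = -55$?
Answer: $28944$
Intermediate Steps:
$O{\left(U \right)} = - 3 \left(-55 + U\right) \left(48 + U\right)$ ($O{\left(U \right)} = - 3 \left(U + 48\right) \left(U - 55\right) = - 3 \left(48 + U\right) \left(-55 + U\right) = - 3 \left(-55 + U\right) \left(48 + U\right)$)
$C{\left(4 \right)} O{\left(-12 \right)} = 4 \left(7920 - 3 \left(-12\right)^{2} + 21 \left(-12\right)\right) = 4 \left(7920 - 432 - 252\right) = 4 \cdot 7236 = 28944$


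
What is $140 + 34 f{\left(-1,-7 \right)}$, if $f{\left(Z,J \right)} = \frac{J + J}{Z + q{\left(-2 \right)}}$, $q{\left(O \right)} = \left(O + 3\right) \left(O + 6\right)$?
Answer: $- \frac{56}{3} \approx -18.667$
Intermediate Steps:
$q{\left(O \right)} = \left(3 + O\right) \left(6 + O\right)$
$f{\left(Z,J \right)} = \frac{2 J}{4 + Z}$ ($f{\left(Z,J \right)} = \frac{J + J}{Z + \left(18 + \left(-2\right)^{2} + 9 \left(-2\right)\right)} = \frac{2 J}{Z + \left(18 + 4 - 18\right)} = \frac{2 J}{Z + 4} = \frac{2 J}{4 + Z}$)
$140 + 34 f{\left(-1,-7 \right)} = 140 + 34 \cdot 2 \left(-7\right) \frac{1}{4 - 1} = 140 + 34 \cdot 2 \left(-7\right) \frac{1}{3} = 140 + 34 \left(- \frac{14}{3}\right) = 140 - \frac{476}{3} = - \frac{56}{3}$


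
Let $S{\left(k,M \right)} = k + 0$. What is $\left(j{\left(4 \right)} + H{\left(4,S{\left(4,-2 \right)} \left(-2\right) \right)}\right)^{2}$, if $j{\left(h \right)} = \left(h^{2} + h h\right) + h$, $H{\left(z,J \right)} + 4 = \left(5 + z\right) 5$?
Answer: $5929$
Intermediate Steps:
$S{\left(k,M \right)} = k$
$H{\left(z,J \right)} = 21 + 5 z$ ($H{\left(z,J \right)} = -4 + \left(5 + z\right) 5 = -4 + \left(25 + 5 z\right) = 21 + 5 z$)
$j{\left(h \right)} = h + 2 h^{2}$ ($j{\left(h \right)} = \left(h^{2} + h^{2}\right) + h = 2 h^{2} + h = h + 2 h^{2}$)
$\left(j{\left(4 \right)} + H{\left(4,S{\left(4,-2 \right)} \left(-2\right) \right)}\right)^{2} = \left(4 \left(1 + 2 \cdot 4\right) + \left(21 + 5 \cdot 4\right)\right)^{2} = \left(4 \left(1 + 8\right) + \left(21 + 20\right)\right)^{2} = \left(4 \cdot 9 + 41\right)^{2} = \left(36 + 41\right)^{2} = 77^{2} = 5929$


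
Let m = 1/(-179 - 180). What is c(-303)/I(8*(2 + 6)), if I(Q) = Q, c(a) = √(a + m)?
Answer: I*√39051302/22976 ≈ 0.27198*I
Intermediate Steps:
m = -1/359 (m = 1/(-359) = -1/359 ≈ -0.0027855)
c(a) = √(-1/359 + a) (c(a) = √(a - 1/359) = √(-1/359 + a))
c(-303)/I(8*(2 + 6)) = (√(-359 + 128881*(-303))/359)/((8*(2 + 6))) = (√(-359 - 39050943)/359)/((8*8)) = (√(-39051302)/359)/64 = ((I*√39051302)/359)*(1/64) = (I*√39051302/359)*(1/64) = I*√39051302/22976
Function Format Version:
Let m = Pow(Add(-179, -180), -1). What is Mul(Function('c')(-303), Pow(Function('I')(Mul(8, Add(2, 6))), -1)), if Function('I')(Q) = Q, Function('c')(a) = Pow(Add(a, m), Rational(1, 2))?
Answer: Mul(Rational(1, 22976), I, Pow(39051302, Rational(1, 2))) ≈ Mul(0.27198, I)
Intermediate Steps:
m = Rational(-1, 359) (m = Pow(-359, -1) = Rational(-1, 359) ≈ -0.0027855)
Function('c')(a) = Pow(Add(Rational(-1, 359), a), Rational(1, 2)) (Function('c')(a) = Pow(Add(a, Rational(-1, 359)), Rational(1, 2)) = Pow(Add(Rational(-1, 359), a), Rational(1, 2)))
Mul(Function('c')(-303), Pow(Function('I')(Mul(8, Add(2, 6))), -1)) = Mul(Mul(Rational(1, 359), Pow(Add(-359, Mul(128881, -303)), Rational(1, 2))), Pow(Mul(8, Add(2, 6)), -1)) = Mul(Mul(Rational(1, 359), Pow(Add(-359, -39050943), Rational(1, 2))), Pow(Mul(8, 8), -1)) = Mul(Mul(Rational(1, 359), Pow(-39051302, Rational(1, 2))), Pow(64, -1)) = Mul(Mul(Rational(1, 359), Mul(I, Pow(39051302, Rational(1, 2)))), Rational(1, 64)) = Mul(Mul(Rational(1, 359), I, Pow(39051302, Rational(1, 2))), Rational(1, 64)) = Mul(Rational(1, 22976), I, Pow(39051302, Rational(1, 2)))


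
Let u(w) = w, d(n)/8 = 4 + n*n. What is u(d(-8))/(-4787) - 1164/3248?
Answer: -1834745/3887044 ≈ -0.47202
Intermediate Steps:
d(n) = 32 + 8*n² (d(n) = 8*(4 + n*n) = 8*(4 + n²) = 32 + 8*n²)
u(d(-8))/(-4787) - 1164/3248 = (32 + 8*(-8)²)/(-4787) - 1164/3248 = (32 + 8*64)*(-1/4787) - 1164*1/3248 = (32 + 512)*(-1/4787) - 291/812 = 544*(-1/4787) - 291/812 = -544/4787 - 291/812 = -1834745/3887044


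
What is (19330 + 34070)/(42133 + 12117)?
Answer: 1068/1085 ≈ 0.98433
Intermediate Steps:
(19330 + 34070)/(42133 + 12117) = 53400/54250 = 53400*(1/54250) = 1068/1085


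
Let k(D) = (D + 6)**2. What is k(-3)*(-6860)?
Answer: -61740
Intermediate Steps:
k(D) = (6 + D)**2
k(-3)*(-6860) = (6 - 3)**2*(-6860) = 3**2*(-6860) = 9*(-6860) = -61740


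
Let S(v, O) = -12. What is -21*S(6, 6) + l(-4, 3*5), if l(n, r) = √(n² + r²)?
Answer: 252 + √241 ≈ 267.52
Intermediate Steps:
-21*S(6, 6) + l(-4, 3*5) = -21*(-12) + √((-4)² + (3*5)²) = 252 + √(16 + 15²) = 252 + √(16 + 225) = 252 + √241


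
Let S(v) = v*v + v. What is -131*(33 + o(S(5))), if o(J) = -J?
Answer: -393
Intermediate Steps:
S(v) = v + v² (S(v) = v² + v = v + v²)
-131*(33 + o(S(5))) = -131*(33 - 5*(1 + 5)) = -131*(33 - 5*6) = -131*(33 - 1*30) = -131*(33 - 30) = -131*3 = -393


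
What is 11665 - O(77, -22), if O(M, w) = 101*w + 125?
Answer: 13762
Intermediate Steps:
O(M, w) = 125 + 101*w
11665 - O(77, -22) = 11665 - (125 + 101*(-22)) = 11665 - (125 - 2222) = 11665 - 1*(-2097) = 11665 + 2097 = 13762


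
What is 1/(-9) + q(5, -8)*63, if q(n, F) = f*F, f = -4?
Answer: 18143/9 ≈ 2015.9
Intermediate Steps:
q(n, F) = -4*F
1/(-9) + q(5, -8)*63 = 1/(-9) - 4*(-8)*63 = -1/9 + 32*63 = -1/9 + 2016 = 18143/9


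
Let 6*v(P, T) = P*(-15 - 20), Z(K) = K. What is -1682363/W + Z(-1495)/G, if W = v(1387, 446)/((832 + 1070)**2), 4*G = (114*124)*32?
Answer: 217347628795195699/288939840 ≈ 7.5222e+8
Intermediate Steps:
G = 113088 (G = ((114*124)*32)/4 = (14136*32)/4 = (1/4)*452352 = 113088)
v(P, T) = -35*P/6 (v(P, T) = (P*(-15 - 20))/6 = (P*(-35))/6 = (-35*P)/6 = -35*P/6)
W = -48545/21705624 (W = (-35/6*1387)/((832 + 1070)**2) = -48545/(6*(1902**2)) = -48545/6/3617604 = -48545/6*1/3617604 = -48545/21705624 ≈ -0.0022365)
-1682363/W + Z(-1495)/G = -1682363/(-48545/21705624) - 1495/113088 = -1682363*(-21705624/48545) - 1495*1/113088 = 36516738709512/48545 - 1495/113088 = 217347628795195699/288939840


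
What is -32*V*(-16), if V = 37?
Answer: 18944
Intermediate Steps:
-32*V*(-16) = -32*37*(-16) = -1184*(-16) = 18944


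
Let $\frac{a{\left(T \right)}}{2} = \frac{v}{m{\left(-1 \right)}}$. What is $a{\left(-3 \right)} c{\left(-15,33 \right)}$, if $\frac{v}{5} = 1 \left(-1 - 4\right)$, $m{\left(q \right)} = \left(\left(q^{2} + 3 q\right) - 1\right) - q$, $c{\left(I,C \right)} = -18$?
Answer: $-450$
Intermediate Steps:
$m{\left(q \right)} = -1 + q^{2} + 2 q$ ($m{\left(q \right)} = \left(-1 + q^{2} + 3 q\right) - q = -1 + q^{2} + 2 q$)
$v = -25$ ($v = 5 \cdot 1 \left(-1 - 4\right) = 5 \cdot 1 \left(-5\right) = 5 \left(-5\right) = -25$)
$a{\left(T \right)} = 25$ ($a{\left(T \right)} = 2 \left(- \frac{25}{-1 + \left(-1\right)^{2} + 2 \left(-1\right)}\right) = 2 \left(- \frac{25}{-1 + 1 - 2}\right) = 2 \left(- \frac{25}{-2}\right) = 2 \left(\left(-25\right) \left(- \frac{1}{2}\right)\right) = 2 \cdot \frac{25}{2} = 25$)
$a{\left(-3 \right)} c{\left(-15,33 \right)} = 25 \left(-18\right) = -450$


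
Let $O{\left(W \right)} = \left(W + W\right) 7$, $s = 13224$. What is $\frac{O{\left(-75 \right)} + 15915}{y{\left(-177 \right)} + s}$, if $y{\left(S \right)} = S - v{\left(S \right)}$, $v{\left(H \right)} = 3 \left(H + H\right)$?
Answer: $\frac{4955}{4703} \approx 1.0536$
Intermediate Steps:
$v{\left(H \right)} = 6 H$ ($v{\left(H \right)} = 3 \cdot 2 H = 6 H$)
$y{\left(S \right)} = - 5 S$ ($y{\left(S \right)} = S - 6 S = - 5 S$)
$O{\left(W \right)} = 14 W$ ($O{\left(W \right)} = 2 W 7 = 14 W$)
$\frac{O{\left(-75 \right)} + 15915}{y{\left(-177 \right)} + s} = \frac{14 \left(-75\right) + 15915}{\left(-5\right) \left(-177\right) + 13224} = \frac{-1050 + 15915}{885 + 13224} = \frac{14865}{14109} = 14865 \cdot \frac{1}{14109} = \frac{4955}{4703}$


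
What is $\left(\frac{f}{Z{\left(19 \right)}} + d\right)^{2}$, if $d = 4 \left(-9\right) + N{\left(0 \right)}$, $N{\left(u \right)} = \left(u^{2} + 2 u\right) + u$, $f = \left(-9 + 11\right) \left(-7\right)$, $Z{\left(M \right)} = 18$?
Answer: $\frac{109561}{81} \approx 1352.6$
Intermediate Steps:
$f = -14$ ($f = 2 \left(-7\right) = -14$)
$N{\left(u \right)} = u^{2} + 3 u$
$d = -36$ ($d = 4 \left(-9\right) + 0 \left(3 + 0\right) = -36 + 0 \cdot 3 = -36 + 0 = -36$)
$\left(\frac{f}{Z{\left(19 \right)}} + d\right)^{2} = \left(- \frac{14}{18} - 36\right)^{2} = \left(\left(-14\right) \frac{1}{18} - 36\right)^{2} = \left(- \frac{7}{9} - 36\right)^{2} = \left(- \frac{331}{9}\right)^{2} = \frac{109561}{81}$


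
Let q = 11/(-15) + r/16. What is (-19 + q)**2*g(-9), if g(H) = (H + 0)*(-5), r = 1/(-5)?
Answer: 22458121/1280 ≈ 17545.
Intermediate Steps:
r = -1/5 ≈ -0.20000
g(H) = -5*H (g(H) = H*(-5) = -5*H)
q = -179/240 (q = 11/(-15) - 1/5/16 = 11*(-1/15) - 1/5*1/16 = -11/15 - 1/80 = -179/240 ≈ -0.74583)
(-19 + q)**2*g(-9) = (-19 - 179/240)**2*(-5*(-9)) = (-4739/240)**2*45 = (22458121/57600)*45 = 22458121/1280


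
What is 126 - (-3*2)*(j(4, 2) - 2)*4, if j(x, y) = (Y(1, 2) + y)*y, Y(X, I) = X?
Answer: 222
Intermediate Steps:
j(x, y) = y*(1 + y) (j(x, y) = (1 + y)*y = y*(1 + y))
126 - (-3*2)*(j(4, 2) - 2)*4 = 126 - (-3*2)*(2*(1 + 2) - 2)*4 = 126 - (-6)*(2*3 - 2)*4 = 126 - (-6)*(6 - 2)*4 = 126 - (-6)*4*4 = 126 - (-6)*16 = 126 - 1*(-96) = 126 + 96 = 222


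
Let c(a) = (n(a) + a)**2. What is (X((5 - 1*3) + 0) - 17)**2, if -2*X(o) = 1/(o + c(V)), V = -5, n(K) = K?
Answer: 12033961/41616 ≈ 289.17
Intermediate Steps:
c(a) = 4*a**2 (c(a) = (a + a)**2 = (2*a)**2 = 4*a**2)
X(o) = -1/(2*(100 + o)) (X(o) = -1/(2*(o + 4*(-5)**2)) = -1/(2*(o + 4*25)) = -1/(2*(o + 100)) = -1/(2*(100 + o)))
(X((5 - 1*3) + 0) - 17)**2 = (-1/(200 + 2*((5 - 1*3) + 0)) - 17)**2 = (-1/(200 + 2*((5 - 3) + 0)) - 17)**2 = (-1/(200 + 2*(2 + 0)) - 17)**2 = (-1/(200 + 2*2) - 17)**2 = (-1/(200 + 4) - 17)**2 = (-1/204 - 17)**2 = (-3469/204)**2 = 12033961/41616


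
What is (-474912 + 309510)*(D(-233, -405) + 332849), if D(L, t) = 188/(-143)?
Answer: -7872675217038/143 ≈ -5.5054e+10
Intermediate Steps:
D(L, t) = -188/143 (D(L, t) = 188*(-1/143) = -188/143)
(-474912 + 309510)*(D(-233, -405) + 332849) = (-474912 + 309510)*(-188/143 + 332849) = -165402*47597219/143 = -7872675217038/143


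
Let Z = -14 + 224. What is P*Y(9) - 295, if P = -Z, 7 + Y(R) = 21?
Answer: -3235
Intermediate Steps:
Z = 210
Y(R) = 14 (Y(R) = -7 + 21 = 14)
P = -210 (P = -1*210 = -210)
P*Y(9) - 295 = -210*14 - 295 = -2940 - 295 = -3235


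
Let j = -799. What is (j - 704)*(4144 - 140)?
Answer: -6018012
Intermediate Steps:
(j - 704)*(4144 - 140) = (-799 - 704)*(4144 - 140) = -1503*4004 = -6018012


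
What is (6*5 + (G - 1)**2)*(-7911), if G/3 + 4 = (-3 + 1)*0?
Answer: -1574289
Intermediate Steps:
G = -12 (G = -12 + 3*((-3 + 1)*0) = -12 + 3*(-2*0) = -12 + 3*0 = -12 + 0 = -12)
(6*5 + (G - 1)**2)*(-7911) = (6*5 + (-12 - 1)**2)*(-7911) = (30 + (-13)**2)*(-7911) = (30 + 169)*(-7911) = 199*(-7911) = -1574289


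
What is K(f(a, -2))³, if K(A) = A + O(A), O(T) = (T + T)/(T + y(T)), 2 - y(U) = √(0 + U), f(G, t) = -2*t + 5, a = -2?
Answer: 91125/64 ≈ 1423.8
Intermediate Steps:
f(G, t) = 5 - 2*t
y(U) = 2 - √U (y(U) = 2 - √(0 + U) = 2 - √U)
O(T) = 2*T/(2 + T - √T) (O(T) = (T + T)/(T + (2 - √T)) = (2*T)/(2 + T - √T) = 2*T/(2 + T - √T))
K(A) = A + 2*A/(2 + A - √A)
K(f(a, -2))³ = ((5 - 2*(-2))*(4 + (5 - 2*(-2)) - √(5 - 2*(-2)))/(2 + (5 - 2*(-2)) - √(5 - 2*(-2))))³ = ((5 + 4)*(4 + (5 + 4) - √(5 + 4))/(2 + (5 + 4) - √(5 + 4)))³ = (9*(4 + 9 - √9)/(2 + 9 - √9))³ = (9*(4 + 9 - 1*3)/(2 + 9 - 1*3))³ = (9*(4 + 9 - 3)/(2 + 9 - 3))³ = (9*10/8)³ = (9*(⅛)*10)³ = (45/4)³ = 91125/64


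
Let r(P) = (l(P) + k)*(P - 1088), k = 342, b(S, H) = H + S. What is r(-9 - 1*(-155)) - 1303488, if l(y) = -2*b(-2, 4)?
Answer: -1621884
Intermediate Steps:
l(y) = -4 (l(y) = -2*(4 - 2) = -2*2 = -4)
r(P) = -367744 + 338*P (r(P) = (-4 + 342)*(P - 1088) = 338*(-1088 + P) = -367744 + 338*P)
r(-9 - 1*(-155)) - 1303488 = (-367744 + 338*(-9 - 1*(-155))) - 1303488 = (-367744 + 338*(-9 + 155)) - 1303488 = (-367744 + 338*146) - 1303488 = (-367744 + 49348) - 1303488 = -318396 - 1303488 = -1621884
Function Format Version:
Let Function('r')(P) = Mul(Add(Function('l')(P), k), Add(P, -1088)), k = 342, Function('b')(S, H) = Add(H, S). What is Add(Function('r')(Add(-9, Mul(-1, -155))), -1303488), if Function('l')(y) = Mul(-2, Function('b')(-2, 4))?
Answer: -1621884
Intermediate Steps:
Function('l')(y) = -4 (Function('l')(y) = Mul(-2, Add(4, -2)) = Mul(-2, 2) = -4)
Function('r')(P) = Add(-367744, Mul(338, P)) (Function('r')(P) = Mul(Add(-4, 342), Add(P, -1088)) = Mul(338, Add(-1088, P)) = Add(-367744, Mul(338, P)))
Add(Function('r')(Add(-9, Mul(-1, -155))), -1303488) = Add(Add(-367744, Mul(338, Add(-9, Mul(-1, -155)))), -1303488) = Add(Add(-367744, Mul(338, Add(-9, 155))), -1303488) = Add(Add(-367744, Mul(338, 146)), -1303488) = Add(Add(-367744, 49348), -1303488) = Add(-318396, -1303488) = -1621884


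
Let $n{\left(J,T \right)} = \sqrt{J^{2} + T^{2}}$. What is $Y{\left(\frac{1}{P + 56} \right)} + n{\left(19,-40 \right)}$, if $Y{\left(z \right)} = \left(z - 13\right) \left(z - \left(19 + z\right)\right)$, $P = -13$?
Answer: $\frac{10602}{43} + \sqrt{1961} \approx 290.84$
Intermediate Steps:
$Y{\left(z \right)} = 247 - 19 z$ ($Y{\left(z \right)} = \left(-13 + z\right) \left(-19\right) = 247 - 19 z$)
$Y{\left(\frac{1}{P + 56} \right)} + n{\left(19,-40 \right)} = \left(247 - \frac{19}{-13 + 56}\right) + \sqrt{19^{2} + \left(-40\right)^{2}} = \left(247 - \frac{19}{43}\right) + \sqrt{361 + 1600} = \left(247 - \frac{19}{43}\right) + \sqrt{1961} = \frac{10602}{43} + \sqrt{1961}$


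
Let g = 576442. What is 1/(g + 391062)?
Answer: 1/967504 ≈ 1.0336e-6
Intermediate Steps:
1/(g + 391062) = 1/(576442 + 391062) = 1/967504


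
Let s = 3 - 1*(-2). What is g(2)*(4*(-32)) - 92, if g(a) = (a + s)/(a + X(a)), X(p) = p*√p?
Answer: 356 - 448*√2 ≈ -277.57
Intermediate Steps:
X(p) = p^(3/2)
s = 5 (s = 3 + 2 = 5)
g(a) = (5 + a)/(a + a^(3/2)) (g(a) = (a + 5)/(a + a^(3/2)) = (5 + a)/(a + a^(3/2)))
g(2)*(4*(-32)) - 92 = ((5 + 2)/(2 + 2^(3/2)))*(4*(-32)) - 92 = (7/(2 + 2*√2))*(-128) - 92 = -896/(2 + 2*√2) - 92 = -92 - 896/(2 + 2*√2)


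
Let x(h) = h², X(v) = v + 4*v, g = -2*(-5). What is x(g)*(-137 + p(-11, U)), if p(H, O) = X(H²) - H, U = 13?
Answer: 47900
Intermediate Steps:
g = 10
X(v) = 5*v
p(H, O) = -H + 5*H² (p(H, O) = 5*H² - H = -H + 5*H²)
x(g)*(-137 + p(-11, U)) = 10²*(-137 - 11*(-1 + 5*(-11))) = 100*(-137 - 11*(-1 - 55)) = 100*(-137 - 11*(-56)) = 100*(-137 + 616) = 100*479 = 47900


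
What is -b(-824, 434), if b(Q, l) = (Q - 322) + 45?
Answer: 1101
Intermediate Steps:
b(Q, l) = -277 + Q (b(Q, l) = (-322 + Q) + 45 = -277 + Q)
-b(-824, 434) = -(-277 - 824) = -1*(-1101) = 1101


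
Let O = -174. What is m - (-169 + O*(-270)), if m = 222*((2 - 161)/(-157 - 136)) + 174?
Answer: -13629343/293 ≈ -46517.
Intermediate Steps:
m = 86280/293 (m = 222*(-159/(-293)) + 174 = 222*(-159*(-1/293)) + 174 = 222*(159/293) + 174 = 35298/293 + 174 = 86280/293 ≈ 294.47)
m - (-169 + O*(-270)) = 86280/293 - (-169 - 174*(-270)) = 86280/293 - (-169 + 46980) = 86280/293 - 1*46811 = 86280/293 - 46811 = -13629343/293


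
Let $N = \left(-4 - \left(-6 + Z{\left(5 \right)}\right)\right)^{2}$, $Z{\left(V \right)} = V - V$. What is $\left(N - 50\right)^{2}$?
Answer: $2116$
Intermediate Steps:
$Z{\left(V \right)} = 0$
$N = 4$ ($N = \left(-4 + \left(6 - 0\right)\right)^{2} = \left(-4 + \left(6 + 0\right)\right)^{2} = \left(-4 + 6\right)^{2} = 2^{2} = 4$)
$\left(N - 50\right)^{2} = \left(4 - 50\right)^{2} = \left(-46\right)^{2} = 2116$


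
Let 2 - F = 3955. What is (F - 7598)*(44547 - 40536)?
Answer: -46331061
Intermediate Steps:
F = -3953 (F = 2 - 1*3955 = 2 - 3955 = -3953)
(F - 7598)*(44547 - 40536) = (-3953 - 7598)*(44547 - 40536) = -11551*4011 = -46331061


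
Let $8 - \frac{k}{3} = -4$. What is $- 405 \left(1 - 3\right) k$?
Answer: $29160$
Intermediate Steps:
$k = 36$ ($k = 24 - -12 = 24 + 12 = 36$)
$- 405 \left(1 - 3\right) k = - 405 \left(1 - 3\right) 36 = - 405 \left(\left(-2\right) 36\right) = \left(-405\right) \left(-72\right) = 29160$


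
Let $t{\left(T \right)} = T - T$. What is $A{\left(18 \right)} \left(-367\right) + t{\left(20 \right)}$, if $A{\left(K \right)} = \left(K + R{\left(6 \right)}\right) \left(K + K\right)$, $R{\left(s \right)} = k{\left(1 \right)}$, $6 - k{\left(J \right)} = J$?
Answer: $-303876$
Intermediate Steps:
$k{\left(J \right)} = 6 - J$
$t{\left(T \right)} = 0$
$R{\left(s \right)} = 5$ ($R{\left(s \right)} = 6 - 1 = 5$)
$A{\left(K \right)} = 2 K \left(5 + K\right)$ ($A{\left(K \right)} = \left(K + 5\right) \left(K + K\right) = \left(5 + K\right) 2 K = 2 K \left(5 + K\right)$)
$A{\left(18 \right)} \left(-367\right) + t{\left(20 \right)} = 2 \cdot 18 \left(5 + 18\right) \left(-367\right) + 0 = 2 \cdot 18 \cdot 23 \left(-367\right) + 0 = 828 \left(-367\right) + 0 = -303876 + 0 = -303876$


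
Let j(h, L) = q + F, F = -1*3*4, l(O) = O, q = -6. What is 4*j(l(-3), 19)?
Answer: -72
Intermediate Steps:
F = -12 (F = -3*4 = -12)
j(h, L) = -18 (j(h, L) = -6 - 12 = -18)
4*j(l(-3), 19) = 4*(-18) = -72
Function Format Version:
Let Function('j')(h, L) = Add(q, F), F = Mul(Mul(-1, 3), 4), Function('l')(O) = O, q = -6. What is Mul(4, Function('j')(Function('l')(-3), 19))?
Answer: -72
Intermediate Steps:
F = -12 (F = Mul(-3, 4) = -12)
Function('j')(h, L) = -18 (Function('j')(h, L) = Add(-6, -12) = -18)
Mul(4, Function('j')(Function('l')(-3), 19)) = Mul(4, -18) = -72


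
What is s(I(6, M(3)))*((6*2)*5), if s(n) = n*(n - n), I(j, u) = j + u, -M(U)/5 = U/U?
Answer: 0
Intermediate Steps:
M(U) = -5 (M(U) = -5*U/U = -5*1 = -5)
s(n) = 0 (s(n) = n*0 = 0)
s(I(6, M(3)))*((6*2)*5) = 0*((6*2)*5) = 0*(12*5) = 0*60 = 0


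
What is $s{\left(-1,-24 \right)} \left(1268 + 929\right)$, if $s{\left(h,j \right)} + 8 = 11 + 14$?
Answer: $37349$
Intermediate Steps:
$s{\left(h,j \right)} = 17$ ($s{\left(h,j \right)} = -8 + \left(11 + 14\right) = -8 + 25 = 17$)
$s{\left(-1,-24 \right)} \left(1268 + 929\right) = 17 \left(1268 + 929\right) = 17 \cdot 2197 = 37349$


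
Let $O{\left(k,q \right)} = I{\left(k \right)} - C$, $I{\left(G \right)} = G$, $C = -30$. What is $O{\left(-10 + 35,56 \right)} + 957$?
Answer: $1012$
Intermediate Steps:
$O{\left(k,q \right)} = 30 + k$ ($O{\left(k,q \right)} = k - -30 = k + 30 = 30 + k$)
$O{\left(-10 + 35,56 \right)} + 957 = \left(30 + \left(-10 + 35\right)\right) + 957 = \left(30 + 25\right) + 957 = 55 + 957 = 1012$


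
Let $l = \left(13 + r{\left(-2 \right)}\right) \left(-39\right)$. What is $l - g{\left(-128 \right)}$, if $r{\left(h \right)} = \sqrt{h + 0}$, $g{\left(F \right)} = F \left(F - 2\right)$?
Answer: $-17147 - 39 i \sqrt{2} \approx -17147.0 - 55.154 i$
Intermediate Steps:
$g{\left(F \right)} = F \left(-2 + F\right)$
$r{\left(h \right)} = \sqrt{h}$
$l = -507 - 39 i \sqrt{2}$ ($l = \left(13 + \sqrt{-2}\right) \left(-39\right) = \left(13 + i \sqrt{2}\right) \left(-39\right) = -507 - 39 i \sqrt{2} \approx -507.0 - 55.154 i$)
$l - g{\left(-128 \right)} = \left(-507 - 39 i \sqrt{2}\right) - - 128 \left(-2 - 128\right) = \left(-507 - 39 i \sqrt{2}\right) - \left(-128\right) \left(-130\right) = \left(-507 - 39 i \sqrt{2}\right) - 16640 = -17147 - 39 i \sqrt{2}$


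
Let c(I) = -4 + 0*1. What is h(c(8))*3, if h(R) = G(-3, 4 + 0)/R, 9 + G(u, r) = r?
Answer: 15/4 ≈ 3.7500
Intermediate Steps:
c(I) = -4 (c(I) = -4 + 0 = -4)
G(u, r) = -9 + r
h(R) = -5/R (h(R) = (-9 + (4 + 0))/R = (-9 + 4)/R = -5/R)
h(c(8))*3 = -5/(-4)*3 = -5*(-1/4)*3 = (5/4)*3 = 15/4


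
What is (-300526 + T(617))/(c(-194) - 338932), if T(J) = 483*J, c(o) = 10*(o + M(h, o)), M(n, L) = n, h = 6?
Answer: 2515/340812 ≈ 0.0073794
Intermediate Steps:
c(o) = 60 + 10*o (c(o) = 10*(o + 6) = 10*(6 + o) = 60 + 10*o)
(-300526 + T(617))/(c(-194) - 338932) = (-300526 + 483*617)/((60 + 10*(-194)) - 338932) = (-300526 + 298011)/((60 - 1940) - 338932) = -2515/(-1880 - 338932) = -2515/(-340812) = -2515*(-1/340812) = 2515/340812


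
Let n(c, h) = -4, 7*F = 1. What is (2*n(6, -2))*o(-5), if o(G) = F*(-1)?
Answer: 8/7 ≈ 1.1429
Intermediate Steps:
F = ⅐ (F = (⅐)*1 = ⅐ ≈ 0.14286)
o(G) = -⅐ (o(G) = (⅐)*(-1) = -⅐)
(2*n(6, -2))*o(-5) = (2*(-4))*(-⅐) = -8*(-⅐) = 8/7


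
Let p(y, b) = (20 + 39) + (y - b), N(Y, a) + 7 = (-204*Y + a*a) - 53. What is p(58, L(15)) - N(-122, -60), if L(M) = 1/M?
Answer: -424666/15 ≈ -28311.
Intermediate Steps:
L(M) = 1/M
N(Y, a) = -60 + a² - 204*Y (N(Y, a) = -7 + ((-204*Y + a*a) - 53) = -7 + ((-204*Y + a²) - 53) = -7 + ((a² - 204*Y) - 53) = -7 + (-53 + a² - 204*Y) = -60 + a² - 204*Y)
p(y, b) = 59 + y - b (p(y, b) = 59 + (y - b) = 59 + y - b)
p(58, L(15)) - N(-122, -60) = (59 + 58 - 1/15) - (-60 + (-60)² - 204*(-122)) = (59 + 58 - 1*1/15) - (-60 + 3600 + 24888) = (59 + 58 - 1/15) - 1*28428 = 1754/15 - 28428 = -424666/15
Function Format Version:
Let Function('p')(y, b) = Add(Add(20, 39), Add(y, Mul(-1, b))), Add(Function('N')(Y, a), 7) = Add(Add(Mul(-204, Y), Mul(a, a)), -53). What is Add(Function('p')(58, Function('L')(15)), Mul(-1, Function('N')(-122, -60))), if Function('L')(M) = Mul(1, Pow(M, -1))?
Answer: Rational(-424666, 15) ≈ -28311.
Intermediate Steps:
Function('L')(M) = Pow(M, -1)
Function('N')(Y, a) = Add(-60, Pow(a, 2), Mul(-204, Y)) (Function('N')(Y, a) = Add(-7, Add(Add(Mul(-204, Y), Mul(a, a)), -53)) = Add(-7, Add(Add(Mul(-204, Y), Pow(a, 2)), -53)) = Add(-7, Add(Add(Pow(a, 2), Mul(-204, Y)), -53)) = Add(-7, Add(-53, Pow(a, 2), Mul(-204, Y))) = Add(-60, Pow(a, 2), Mul(-204, Y)))
Function('p')(y, b) = Add(59, y, Mul(-1, b)) (Function('p')(y, b) = Add(59, Add(y, Mul(-1, b))) = Add(59, y, Mul(-1, b)))
Add(Function('p')(58, Function('L')(15)), Mul(-1, Function('N')(-122, -60))) = Add(Add(59, 58, Mul(-1, Pow(15, -1))), Mul(-1, Add(-60, Pow(-60, 2), Mul(-204, -122)))) = Add(Add(59, 58, Mul(-1, Rational(1, 15))), Mul(-1, Add(-60, 3600, 24888))) = Add(Add(59, 58, Rational(-1, 15)), Mul(-1, 28428)) = Add(Rational(1754, 15), -28428) = Rational(-424666, 15)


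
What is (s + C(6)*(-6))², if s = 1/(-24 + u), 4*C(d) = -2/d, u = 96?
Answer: 1369/5184 ≈ 0.26408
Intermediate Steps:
C(d) = -1/(2*d) (C(d) = (-2/d)/4 = -1/(2*d))
s = 1/72 (s = 1/(-24 + 96) = 1/72 ≈ 0.013889)
(s + C(6)*(-6))² = (1/72 - ½/6*(-6))² = (1/72 - ½*⅙*(-6))² = (1/72 - 1/12*(-6))² = (1/72 + ½)² = (37/72)² = 1369/5184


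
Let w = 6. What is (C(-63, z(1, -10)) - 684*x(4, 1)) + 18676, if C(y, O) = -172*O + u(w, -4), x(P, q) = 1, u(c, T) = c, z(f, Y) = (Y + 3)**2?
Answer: 9570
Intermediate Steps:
z(f, Y) = (3 + Y)**2
C(y, O) = 6 - 172*O (C(y, O) = -172*O + 6 = 6 - 172*O)
(C(-63, z(1, -10)) - 684*x(4, 1)) + 18676 = ((6 - 172*(3 - 10)**2) - 684*1) + 18676 = ((6 - 172*(-7)**2) - 684) + 18676 = ((6 - 172*49) - 684) + 18676 = ((6 - 8428) - 684) + 18676 = (-8422 - 684) + 18676 = -9106 + 18676 = 9570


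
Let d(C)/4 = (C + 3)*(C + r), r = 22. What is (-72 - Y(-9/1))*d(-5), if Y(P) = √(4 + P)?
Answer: 9792 + 136*I*√5 ≈ 9792.0 + 304.11*I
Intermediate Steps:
d(C) = 4*(3 + C)*(22 + C) (d(C) = 4*((C + 3)*(C + 22)) = 4*((3 + C)*(22 + C)) = 4*(3 + C)*(22 + C))
(-72 - Y(-9/1))*d(-5) = (-72 - √(4 - 9/1))*(264 + 4*(-5)² + 100*(-5)) = (-72 - √(4 - 9*1))*(264 + 4*25 - 500) = (-72 - √(4 - 9))*(264 + 100 - 500) = (-72 - √(-5))*(-136) = (-72 - I*√5)*(-136) = 9792 + 136*I*√5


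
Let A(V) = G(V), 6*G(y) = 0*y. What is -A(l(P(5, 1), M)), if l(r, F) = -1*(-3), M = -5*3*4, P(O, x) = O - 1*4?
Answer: 0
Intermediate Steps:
P(O, x) = -4 + O (P(O, x) = O - 4 = -4 + O)
G(y) = 0 (G(y) = (0*y)/6 = (⅙)*0 = 0)
M = -60 (M = -15*4 = -60)
l(r, F) = 3
A(V) = 0
-A(l(P(5, 1), M)) = -1*0 = 0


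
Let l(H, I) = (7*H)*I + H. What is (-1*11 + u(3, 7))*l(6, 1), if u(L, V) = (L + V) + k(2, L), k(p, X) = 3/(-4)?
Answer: -84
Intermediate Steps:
k(p, X) = -3/4 (k(p, X) = 3*(-1/4) = -3/4)
u(L, V) = -3/4 + L + V (u(L, V) = (L + V) - 3/4 = -3/4 + L + V)
l(H, I) = H + 7*H*I (l(H, I) = 7*H*I + H = H + 7*H*I)
(-1*11 + u(3, 7))*l(6, 1) = (-1*11 + (-3/4 + 3 + 7))*(6*(1 + 7*1)) = (-11 + 37/4)*(6*(1 + 7)) = -21*8/2 = -7/4*48 = -84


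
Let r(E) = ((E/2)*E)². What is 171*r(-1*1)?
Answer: 171/4 ≈ 42.750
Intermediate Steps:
r(E) = E⁴/4 (r(E) = ((E*(½))*E)² = ((E/2)*E)² = (E²/2)² = E⁴/4)
171*r(-1*1) = 171*((-1*1)⁴/4) = 171*((¼)*(-1)⁴) = 171*((¼)*1) = 171*(¼) = 171/4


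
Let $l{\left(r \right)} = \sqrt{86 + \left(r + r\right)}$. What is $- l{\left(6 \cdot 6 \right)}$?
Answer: $- \sqrt{158} \approx -12.57$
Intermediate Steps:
$l{\left(r \right)} = \sqrt{86 + 2 r}$
$- l{\left(6 \cdot 6 \right)} = - \sqrt{86 + 2 \cdot 6 \cdot 6} = - \sqrt{86 + 2 \cdot 36} = - \sqrt{86 + 72} = - \sqrt{158}$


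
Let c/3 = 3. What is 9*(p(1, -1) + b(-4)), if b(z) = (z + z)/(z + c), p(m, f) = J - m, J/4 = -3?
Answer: -657/5 ≈ -131.40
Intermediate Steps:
c = 9 (c = 3*3 = 9)
J = -12 (J = 4*(-3) = -12)
p(m, f) = -12 - m
b(z) = 2*z/(9 + z) (b(z) = (z + z)/(z + 9) = (2*z)/(9 + z) = 2*z/(9 + z))
9*(p(1, -1) + b(-4)) = 9*((-12 - 1*1) + 2*(-4)/(9 - 4)) = 9*((-12 - 1) + 2*(-4)/5) = 9*(-13 + 2*(-4)*(⅕)) = 9*(-13 - 8/5) = 9*(-73/5) = -657/5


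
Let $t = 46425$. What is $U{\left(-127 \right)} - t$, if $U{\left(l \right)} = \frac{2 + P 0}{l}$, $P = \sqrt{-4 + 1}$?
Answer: $- \frac{5895977}{127} \approx -46425.0$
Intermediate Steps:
$P = i \sqrt{3}$ ($P = \sqrt{-3} = i \sqrt{3} \approx 1.732 i$)
$U{\left(l \right)} = \frac{2}{l}$ ($U{\left(l \right)} = \frac{2 + i \sqrt{3} \cdot 0}{l} = \frac{2 + 0}{l} = \frac{2}{l}$)
$U{\left(-127 \right)} - t = \frac{2}{-127} - 46425 = 2 \left(- \frac{1}{127}\right) - 46425 = - \frac{2}{127} - 46425 = - \frac{5895977}{127}$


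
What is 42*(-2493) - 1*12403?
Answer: -117109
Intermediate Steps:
42*(-2493) - 1*12403 = -104706 - 12403 = -117109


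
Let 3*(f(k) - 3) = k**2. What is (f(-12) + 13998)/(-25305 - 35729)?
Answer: -14049/61034 ≈ -0.23018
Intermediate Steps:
f(k) = 3 + k**2/3
(f(-12) + 13998)/(-25305 - 35729) = ((3 + (1/3)*(-12)**2) + 13998)/(-25305 - 35729) = ((3 + (1/3)*144) + 13998)/(-61034) = ((3 + 48) + 13998)*(-1/61034) = (51 + 13998)*(-1/61034) = 14049*(-1/61034) = -14049/61034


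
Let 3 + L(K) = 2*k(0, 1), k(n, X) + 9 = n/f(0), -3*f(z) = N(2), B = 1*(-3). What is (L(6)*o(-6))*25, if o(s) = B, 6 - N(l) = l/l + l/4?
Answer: 1575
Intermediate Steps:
B = -3
N(l) = 5 - l/4 (N(l) = 6 - (l/l + l/4) = 6 - (1 + l*(¼)) = 6 - (1 + l/4) = 6 + (-1 - l/4) = 5 - l/4)
f(z) = -3/2 (f(z) = -(5 - ¼*2)/3 = -(5 - ½)/3 = -⅓*9/2 = -3/2)
k(n, X) = -9 - 2*n/3 (k(n, X) = -9 + n/(-3/2) = -9 + n*(-⅔) = -9 - 2*n/3)
o(s) = -3
L(K) = -21 (L(K) = -3 + 2*(-9 - ⅔*0) = -3 + 2*(-9 + 0) = -3 + 2*(-9) = -3 - 18 = -21)
(L(6)*o(-6))*25 = -21*(-3)*25 = 63*25 = 1575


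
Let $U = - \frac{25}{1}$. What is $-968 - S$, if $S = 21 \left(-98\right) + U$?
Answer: $1115$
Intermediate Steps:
$U = -25$ ($U = \left(-25\right) 1 = -25$)
$S = -2083$ ($S = 21 \left(-98\right) - 25 = -2058 - 25 = -2083$)
$-968 - S = -968 - -2083 = -968 + 2083 = 1115$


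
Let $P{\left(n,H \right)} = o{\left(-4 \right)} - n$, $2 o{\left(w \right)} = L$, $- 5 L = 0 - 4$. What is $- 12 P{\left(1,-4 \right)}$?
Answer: $\frac{36}{5} \approx 7.2$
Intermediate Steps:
$L = \frac{4}{5}$ ($L = - \frac{0 - 4}{5} = \left(- \frac{1}{5}\right) \left(-4\right) = \frac{4}{5} \approx 0.8$)
$o{\left(w \right)} = \frac{2}{5}$ ($o{\left(w \right)} = \frac{1}{2} \cdot \frac{4}{5} = \frac{2}{5}$)
$P{\left(n,H \right)} = \frac{2}{5} - n$
$- 12 P{\left(1,-4 \right)} = - 12 \left(\frac{2}{5} - 1\right) = \left(-12\right) \left(- \frac{3}{5}\right) = \frac{36}{5}$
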